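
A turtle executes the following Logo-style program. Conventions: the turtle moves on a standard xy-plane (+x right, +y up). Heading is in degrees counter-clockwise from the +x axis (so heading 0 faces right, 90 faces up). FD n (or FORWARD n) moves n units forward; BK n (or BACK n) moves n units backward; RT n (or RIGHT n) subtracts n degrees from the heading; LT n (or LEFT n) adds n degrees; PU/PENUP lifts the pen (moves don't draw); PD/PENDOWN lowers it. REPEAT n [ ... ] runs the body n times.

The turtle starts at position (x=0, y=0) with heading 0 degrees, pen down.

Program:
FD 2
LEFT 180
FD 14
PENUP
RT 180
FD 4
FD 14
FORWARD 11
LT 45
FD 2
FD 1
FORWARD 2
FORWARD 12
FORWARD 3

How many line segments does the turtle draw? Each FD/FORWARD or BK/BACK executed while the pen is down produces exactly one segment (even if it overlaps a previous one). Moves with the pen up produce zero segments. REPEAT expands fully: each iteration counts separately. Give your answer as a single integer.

Answer: 2

Derivation:
Executing turtle program step by step:
Start: pos=(0,0), heading=0, pen down
FD 2: (0,0) -> (2,0) [heading=0, draw]
LT 180: heading 0 -> 180
FD 14: (2,0) -> (-12,0) [heading=180, draw]
PU: pen up
RT 180: heading 180 -> 0
FD 4: (-12,0) -> (-8,0) [heading=0, move]
FD 14: (-8,0) -> (6,0) [heading=0, move]
FD 11: (6,0) -> (17,0) [heading=0, move]
LT 45: heading 0 -> 45
FD 2: (17,0) -> (18.414,1.414) [heading=45, move]
FD 1: (18.414,1.414) -> (19.121,2.121) [heading=45, move]
FD 2: (19.121,2.121) -> (20.536,3.536) [heading=45, move]
FD 12: (20.536,3.536) -> (29.021,12.021) [heading=45, move]
FD 3: (29.021,12.021) -> (31.142,14.142) [heading=45, move]
Final: pos=(31.142,14.142), heading=45, 2 segment(s) drawn
Segments drawn: 2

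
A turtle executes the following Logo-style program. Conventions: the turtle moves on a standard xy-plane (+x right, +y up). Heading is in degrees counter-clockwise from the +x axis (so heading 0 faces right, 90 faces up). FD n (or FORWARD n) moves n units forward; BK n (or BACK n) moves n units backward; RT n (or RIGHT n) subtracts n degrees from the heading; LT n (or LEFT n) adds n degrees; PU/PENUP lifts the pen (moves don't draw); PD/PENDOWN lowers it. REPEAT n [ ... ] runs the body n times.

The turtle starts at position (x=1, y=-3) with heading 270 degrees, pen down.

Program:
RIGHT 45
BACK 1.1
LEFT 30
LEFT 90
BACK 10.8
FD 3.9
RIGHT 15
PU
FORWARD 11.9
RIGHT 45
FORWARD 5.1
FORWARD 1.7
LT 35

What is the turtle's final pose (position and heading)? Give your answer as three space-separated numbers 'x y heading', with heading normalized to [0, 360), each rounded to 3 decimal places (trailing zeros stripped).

Answer: 7.179 -12.955 320

Derivation:
Executing turtle program step by step:
Start: pos=(1,-3), heading=270, pen down
RT 45: heading 270 -> 225
BK 1.1: (1,-3) -> (1.778,-2.222) [heading=225, draw]
LT 30: heading 225 -> 255
LT 90: heading 255 -> 345
BK 10.8: (1.778,-2.222) -> (-8.654,0.573) [heading=345, draw]
FD 3.9: (-8.654,0.573) -> (-4.887,-0.436) [heading=345, draw]
RT 15: heading 345 -> 330
PU: pen up
FD 11.9: (-4.887,-0.436) -> (5.419,-6.386) [heading=330, move]
RT 45: heading 330 -> 285
FD 5.1: (5.419,-6.386) -> (6.739,-11.313) [heading=285, move]
FD 1.7: (6.739,-11.313) -> (7.179,-12.955) [heading=285, move]
LT 35: heading 285 -> 320
Final: pos=(7.179,-12.955), heading=320, 3 segment(s) drawn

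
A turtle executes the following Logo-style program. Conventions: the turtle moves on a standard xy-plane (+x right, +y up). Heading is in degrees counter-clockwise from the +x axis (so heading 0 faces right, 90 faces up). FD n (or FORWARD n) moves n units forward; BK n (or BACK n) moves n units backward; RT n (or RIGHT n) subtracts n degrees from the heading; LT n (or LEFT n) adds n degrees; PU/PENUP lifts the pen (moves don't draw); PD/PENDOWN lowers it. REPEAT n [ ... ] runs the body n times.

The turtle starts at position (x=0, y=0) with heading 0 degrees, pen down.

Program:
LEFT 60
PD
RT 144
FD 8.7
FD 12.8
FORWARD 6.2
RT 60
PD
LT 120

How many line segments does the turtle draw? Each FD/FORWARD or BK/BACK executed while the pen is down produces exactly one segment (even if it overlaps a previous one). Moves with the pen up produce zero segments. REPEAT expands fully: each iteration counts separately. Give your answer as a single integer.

Executing turtle program step by step:
Start: pos=(0,0), heading=0, pen down
LT 60: heading 0 -> 60
PD: pen down
RT 144: heading 60 -> 276
FD 8.7: (0,0) -> (0.909,-8.652) [heading=276, draw]
FD 12.8: (0.909,-8.652) -> (2.247,-21.382) [heading=276, draw]
FD 6.2: (2.247,-21.382) -> (2.895,-27.548) [heading=276, draw]
RT 60: heading 276 -> 216
PD: pen down
LT 120: heading 216 -> 336
Final: pos=(2.895,-27.548), heading=336, 3 segment(s) drawn
Segments drawn: 3

Answer: 3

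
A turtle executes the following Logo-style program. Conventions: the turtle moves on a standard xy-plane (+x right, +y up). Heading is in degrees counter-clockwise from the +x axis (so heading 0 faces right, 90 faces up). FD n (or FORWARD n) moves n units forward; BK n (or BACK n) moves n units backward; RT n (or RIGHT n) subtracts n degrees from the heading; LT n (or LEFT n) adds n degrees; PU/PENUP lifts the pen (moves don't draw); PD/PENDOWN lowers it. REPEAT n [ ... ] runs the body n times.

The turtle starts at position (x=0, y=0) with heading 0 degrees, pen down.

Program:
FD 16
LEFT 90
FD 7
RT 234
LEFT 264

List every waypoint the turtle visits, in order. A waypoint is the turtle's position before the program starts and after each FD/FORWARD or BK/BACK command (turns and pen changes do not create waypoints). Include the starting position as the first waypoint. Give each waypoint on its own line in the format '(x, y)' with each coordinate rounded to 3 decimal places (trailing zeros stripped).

Answer: (0, 0)
(16, 0)
(16, 7)

Derivation:
Executing turtle program step by step:
Start: pos=(0,0), heading=0, pen down
FD 16: (0,0) -> (16,0) [heading=0, draw]
LT 90: heading 0 -> 90
FD 7: (16,0) -> (16,7) [heading=90, draw]
RT 234: heading 90 -> 216
LT 264: heading 216 -> 120
Final: pos=(16,7), heading=120, 2 segment(s) drawn
Waypoints (3 total):
(0, 0)
(16, 0)
(16, 7)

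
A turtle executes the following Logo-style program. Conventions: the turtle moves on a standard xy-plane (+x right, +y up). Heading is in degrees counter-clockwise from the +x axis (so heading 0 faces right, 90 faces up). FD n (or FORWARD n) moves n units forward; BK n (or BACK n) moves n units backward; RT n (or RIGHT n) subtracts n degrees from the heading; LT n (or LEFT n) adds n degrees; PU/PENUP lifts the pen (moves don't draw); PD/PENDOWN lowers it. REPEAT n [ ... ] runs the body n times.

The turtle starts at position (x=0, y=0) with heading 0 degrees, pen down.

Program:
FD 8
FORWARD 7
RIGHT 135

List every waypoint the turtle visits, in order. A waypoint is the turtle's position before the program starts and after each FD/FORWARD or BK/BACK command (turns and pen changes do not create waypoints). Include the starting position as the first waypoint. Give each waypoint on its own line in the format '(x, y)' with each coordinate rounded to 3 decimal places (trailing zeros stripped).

Answer: (0, 0)
(8, 0)
(15, 0)

Derivation:
Executing turtle program step by step:
Start: pos=(0,0), heading=0, pen down
FD 8: (0,0) -> (8,0) [heading=0, draw]
FD 7: (8,0) -> (15,0) [heading=0, draw]
RT 135: heading 0 -> 225
Final: pos=(15,0), heading=225, 2 segment(s) drawn
Waypoints (3 total):
(0, 0)
(8, 0)
(15, 0)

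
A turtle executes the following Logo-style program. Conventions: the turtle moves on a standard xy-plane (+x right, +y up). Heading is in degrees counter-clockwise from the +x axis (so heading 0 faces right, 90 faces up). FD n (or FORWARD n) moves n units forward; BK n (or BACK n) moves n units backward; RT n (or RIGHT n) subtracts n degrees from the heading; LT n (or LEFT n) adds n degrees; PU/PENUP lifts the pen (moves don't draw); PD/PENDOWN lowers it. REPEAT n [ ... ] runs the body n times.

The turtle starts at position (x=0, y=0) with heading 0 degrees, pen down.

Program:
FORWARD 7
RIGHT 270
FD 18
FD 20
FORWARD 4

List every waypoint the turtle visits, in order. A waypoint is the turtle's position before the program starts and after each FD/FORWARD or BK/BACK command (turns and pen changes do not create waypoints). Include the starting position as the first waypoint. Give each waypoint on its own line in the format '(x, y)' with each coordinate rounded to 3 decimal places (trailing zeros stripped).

Executing turtle program step by step:
Start: pos=(0,0), heading=0, pen down
FD 7: (0,0) -> (7,0) [heading=0, draw]
RT 270: heading 0 -> 90
FD 18: (7,0) -> (7,18) [heading=90, draw]
FD 20: (7,18) -> (7,38) [heading=90, draw]
FD 4: (7,38) -> (7,42) [heading=90, draw]
Final: pos=(7,42), heading=90, 4 segment(s) drawn
Waypoints (5 total):
(0, 0)
(7, 0)
(7, 18)
(7, 38)
(7, 42)

Answer: (0, 0)
(7, 0)
(7, 18)
(7, 38)
(7, 42)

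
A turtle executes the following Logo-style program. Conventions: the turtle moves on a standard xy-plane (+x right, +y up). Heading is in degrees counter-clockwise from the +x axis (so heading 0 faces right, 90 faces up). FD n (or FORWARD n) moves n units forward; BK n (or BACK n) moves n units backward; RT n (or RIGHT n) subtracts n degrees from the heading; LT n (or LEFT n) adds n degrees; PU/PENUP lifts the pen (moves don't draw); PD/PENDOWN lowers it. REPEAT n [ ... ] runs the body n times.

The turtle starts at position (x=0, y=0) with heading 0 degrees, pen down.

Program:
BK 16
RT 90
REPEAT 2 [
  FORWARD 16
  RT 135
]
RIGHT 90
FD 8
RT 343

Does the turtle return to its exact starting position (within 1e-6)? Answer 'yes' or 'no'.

Executing turtle program step by step:
Start: pos=(0,0), heading=0, pen down
BK 16: (0,0) -> (-16,0) [heading=0, draw]
RT 90: heading 0 -> 270
REPEAT 2 [
  -- iteration 1/2 --
  FD 16: (-16,0) -> (-16,-16) [heading=270, draw]
  RT 135: heading 270 -> 135
  -- iteration 2/2 --
  FD 16: (-16,-16) -> (-27.314,-4.686) [heading=135, draw]
  RT 135: heading 135 -> 0
]
RT 90: heading 0 -> 270
FD 8: (-27.314,-4.686) -> (-27.314,-12.686) [heading=270, draw]
RT 343: heading 270 -> 287
Final: pos=(-27.314,-12.686), heading=287, 4 segment(s) drawn

Start position: (0, 0)
Final position: (-27.314, -12.686)
Distance = 30.116; >= 1e-6 -> NOT closed

Answer: no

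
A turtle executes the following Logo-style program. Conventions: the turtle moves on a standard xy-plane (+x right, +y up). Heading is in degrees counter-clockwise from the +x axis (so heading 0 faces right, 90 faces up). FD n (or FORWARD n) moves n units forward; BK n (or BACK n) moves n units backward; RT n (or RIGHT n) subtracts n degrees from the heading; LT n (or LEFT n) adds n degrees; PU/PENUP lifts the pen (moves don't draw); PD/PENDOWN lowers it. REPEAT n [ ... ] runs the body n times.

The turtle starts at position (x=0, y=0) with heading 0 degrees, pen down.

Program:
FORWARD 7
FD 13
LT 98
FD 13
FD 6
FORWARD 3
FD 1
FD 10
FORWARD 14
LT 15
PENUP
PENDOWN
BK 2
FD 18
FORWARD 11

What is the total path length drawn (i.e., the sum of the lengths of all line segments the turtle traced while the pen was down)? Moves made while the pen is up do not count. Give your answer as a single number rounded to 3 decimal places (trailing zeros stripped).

Executing turtle program step by step:
Start: pos=(0,0), heading=0, pen down
FD 7: (0,0) -> (7,0) [heading=0, draw]
FD 13: (7,0) -> (20,0) [heading=0, draw]
LT 98: heading 0 -> 98
FD 13: (20,0) -> (18.191,12.873) [heading=98, draw]
FD 6: (18.191,12.873) -> (17.356,18.815) [heading=98, draw]
FD 3: (17.356,18.815) -> (16.938,21.786) [heading=98, draw]
FD 1: (16.938,21.786) -> (16.799,22.776) [heading=98, draw]
FD 10: (16.799,22.776) -> (15.407,32.679) [heading=98, draw]
FD 14: (15.407,32.679) -> (13.459,46.543) [heading=98, draw]
LT 15: heading 98 -> 113
PU: pen up
PD: pen down
BK 2: (13.459,46.543) -> (14.24,44.702) [heading=113, draw]
FD 18: (14.24,44.702) -> (7.207,61.271) [heading=113, draw]
FD 11: (7.207,61.271) -> (2.909,71.396) [heading=113, draw]
Final: pos=(2.909,71.396), heading=113, 11 segment(s) drawn

Segment lengths:
  seg 1: (0,0) -> (7,0), length = 7
  seg 2: (7,0) -> (20,0), length = 13
  seg 3: (20,0) -> (18.191,12.873), length = 13
  seg 4: (18.191,12.873) -> (17.356,18.815), length = 6
  seg 5: (17.356,18.815) -> (16.938,21.786), length = 3
  seg 6: (16.938,21.786) -> (16.799,22.776), length = 1
  seg 7: (16.799,22.776) -> (15.407,32.679), length = 10
  seg 8: (15.407,32.679) -> (13.459,46.543), length = 14
  seg 9: (13.459,46.543) -> (14.24,44.702), length = 2
  seg 10: (14.24,44.702) -> (7.207,61.271), length = 18
  seg 11: (7.207,61.271) -> (2.909,71.396), length = 11
Total = 98

Answer: 98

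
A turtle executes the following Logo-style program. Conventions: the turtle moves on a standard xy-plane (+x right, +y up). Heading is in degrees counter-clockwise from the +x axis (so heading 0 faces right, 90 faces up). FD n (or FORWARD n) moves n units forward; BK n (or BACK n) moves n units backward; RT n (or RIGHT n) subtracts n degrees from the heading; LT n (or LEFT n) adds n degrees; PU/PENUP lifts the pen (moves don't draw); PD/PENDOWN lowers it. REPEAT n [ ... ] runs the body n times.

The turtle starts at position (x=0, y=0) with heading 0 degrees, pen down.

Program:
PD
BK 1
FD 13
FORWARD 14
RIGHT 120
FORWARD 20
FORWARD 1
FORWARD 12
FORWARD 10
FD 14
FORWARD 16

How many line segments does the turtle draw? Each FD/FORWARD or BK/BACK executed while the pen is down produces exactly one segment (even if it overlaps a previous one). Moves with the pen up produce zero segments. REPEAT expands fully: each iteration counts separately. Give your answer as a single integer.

Executing turtle program step by step:
Start: pos=(0,0), heading=0, pen down
PD: pen down
BK 1: (0,0) -> (-1,0) [heading=0, draw]
FD 13: (-1,0) -> (12,0) [heading=0, draw]
FD 14: (12,0) -> (26,0) [heading=0, draw]
RT 120: heading 0 -> 240
FD 20: (26,0) -> (16,-17.321) [heading=240, draw]
FD 1: (16,-17.321) -> (15.5,-18.187) [heading=240, draw]
FD 12: (15.5,-18.187) -> (9.5,-28.579) [heading=240, draw]
FD 10: (9.5,-28.579) -> (4.5,-37.239) [heading=240, draw]
FD 14: (4.5,-37.239) -> (-2.5,-49.363) [heading=240, draw]
FD 16: (-2.5,-49.363) -> (-10.5,-63.22) [heading=240, draw]
Final: pos=(-10.5,-63.22), heading=240, 9 segment(s) drawn
Segments drawn: 9

Answer: 9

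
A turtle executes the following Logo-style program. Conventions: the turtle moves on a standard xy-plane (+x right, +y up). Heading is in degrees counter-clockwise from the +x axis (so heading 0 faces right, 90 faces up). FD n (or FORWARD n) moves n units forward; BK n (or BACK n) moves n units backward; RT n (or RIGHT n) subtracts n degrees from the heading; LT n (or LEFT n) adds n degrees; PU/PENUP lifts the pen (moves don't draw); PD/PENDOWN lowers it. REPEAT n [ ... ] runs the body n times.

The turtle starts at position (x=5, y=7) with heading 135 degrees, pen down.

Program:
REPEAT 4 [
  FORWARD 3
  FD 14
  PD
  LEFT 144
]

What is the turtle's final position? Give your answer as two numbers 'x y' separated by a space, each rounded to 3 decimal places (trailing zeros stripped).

Answer: -11.791 9.659

Derivation:
Executing turtle program step by step:
Start: pos=(5,7), heading=135, pen down
REPEAT 4 [
  -- iteration 1/4 --
  FD 3: (5,7) -> (2.879,9.121) [heading=135, draw]
  FD 14: (2.879,9.121) -> (-7.021,19.021) [heading=135, draw]
  PD: pen down
  LT 144: heading 135 -> 279
  -- iteration 2/4 --
  FD 3: (-7.021,19.021) -> (-6.552,16.058) [heading=279, draw]
  FD 14: (-6.552,16.058) -> (-4.361,2.23) [heading=279, draw]
  PD: pen down
  LT 144: heading 279 -> 63
  -- iteration 3/4 --
  FD 3: (-4.361,2.23) -> (-2.999,4.903) [heading=63, draw]
  FD 14: (-2.999,4.903) -> (3.356,17.377) [heading=63, draw]
  PD: pen down
  LT 144: heading 63 -> 207
  -- iteration 4/4 --
  FD 3: (3.356,17.377) -> (0.683,16.015) [heading=207, draw]
  FD 14: (0.683,16.015) -> (-11.791,9.659) [heading=207, draw]
  PD: pen down
  LT 144: heading 207 -> 351
]
Final: pos=(-11.791,9.659), heading=351, 8 segment(s) drawn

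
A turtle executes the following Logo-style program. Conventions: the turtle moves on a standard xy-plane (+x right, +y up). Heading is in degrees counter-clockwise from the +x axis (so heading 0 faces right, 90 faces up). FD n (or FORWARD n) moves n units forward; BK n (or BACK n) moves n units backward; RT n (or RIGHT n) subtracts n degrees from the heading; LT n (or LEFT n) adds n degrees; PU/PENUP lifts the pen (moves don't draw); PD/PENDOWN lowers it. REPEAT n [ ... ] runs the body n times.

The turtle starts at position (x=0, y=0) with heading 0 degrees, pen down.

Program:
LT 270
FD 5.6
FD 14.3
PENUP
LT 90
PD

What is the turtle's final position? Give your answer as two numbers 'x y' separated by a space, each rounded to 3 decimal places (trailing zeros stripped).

Answer: 0 -19.9

Derivation:
Executing turtle program step by step:
Start: pos=(0,0), heading=0, pen down
LT 270: heading 0 -> 270
FD 5.6: (0,0) -> (0,-5.6) [heading=270, draw]
FD 14.3: (0,-5.6) -> (0,-19.9) [heading=270, draw]
PU: pen up
LT 90: heading 270 -> 0
PD: pen down
Final: pos=(0,-19.9), heading=0, 2 segment(s) drawn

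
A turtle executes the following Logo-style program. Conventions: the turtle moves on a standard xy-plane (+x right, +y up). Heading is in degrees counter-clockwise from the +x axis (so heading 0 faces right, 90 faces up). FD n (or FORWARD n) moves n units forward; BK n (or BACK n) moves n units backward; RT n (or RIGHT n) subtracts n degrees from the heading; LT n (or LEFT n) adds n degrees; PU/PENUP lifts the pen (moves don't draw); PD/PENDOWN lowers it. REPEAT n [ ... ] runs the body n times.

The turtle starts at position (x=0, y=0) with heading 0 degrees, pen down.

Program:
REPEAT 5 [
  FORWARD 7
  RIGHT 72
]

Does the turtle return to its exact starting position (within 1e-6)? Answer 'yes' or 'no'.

Executing turtle program step by step:
Start: pos=(0,0), heading=0, pen down
REPEAT 5 [
  -- iteration 1/5 --
  FD 7: (0,0) -> (7,0) [heading=0, draw]
  RT 72: heading 0 -> 288
  -- iteration 2/5 --
  FD 7: (7,0) -> (9.163,-6.657) [heading=288, draw]
  RT 72: heading 288 -> 216
  -- iteration 3/5 --
  FD 7: (9.163,-6.657) -> (3.5,-10.772) [heading=216, draw]
  RT 72: heading 216 -> 144
  -- iteration 4/5 --
  FD 7: (3.5,-10.772) -> (-2.163,-6.657) [heading=144, draw]
  RT 72: heading 144 -> 72
  -- iteration 5/5 --
  FD 7: (-2.163,-6.657) -> (0,0) [heading=72, draw]
  RT 72: heading 72 -> 0
]
Final: pos=(0,0), heading=0, 5 segment(s) drawn

Start position: (0, 0)
Final position: (0, 0)
Distance = 0; < 1e-6 -> CLOSED

Answer: yes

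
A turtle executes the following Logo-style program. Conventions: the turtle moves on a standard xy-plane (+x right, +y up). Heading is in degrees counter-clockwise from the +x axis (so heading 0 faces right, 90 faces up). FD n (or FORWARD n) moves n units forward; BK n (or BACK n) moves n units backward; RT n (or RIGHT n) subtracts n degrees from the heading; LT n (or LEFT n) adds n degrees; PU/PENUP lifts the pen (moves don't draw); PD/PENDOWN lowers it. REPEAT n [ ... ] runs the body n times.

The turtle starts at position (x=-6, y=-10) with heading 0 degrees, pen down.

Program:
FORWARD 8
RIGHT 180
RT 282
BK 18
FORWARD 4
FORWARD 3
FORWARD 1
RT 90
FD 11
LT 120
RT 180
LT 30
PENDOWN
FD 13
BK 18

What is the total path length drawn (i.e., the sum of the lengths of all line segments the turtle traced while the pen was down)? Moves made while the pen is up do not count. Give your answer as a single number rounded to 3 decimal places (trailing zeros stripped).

Executing turtle program step by step:
Start: pos=(-6,-10), heading=0, pen down
FD 8: (-6,-10) -> (2,-10) [heading=0, draw]
RT 180: heading 0 -> 180
RT 282: heading 180 -> 258
BK 18: (2,-10) -> (5.742,7.607) [heading=258, draw]
FD 4: (5.742,7.607) -> (4.911,3.694) [heading=258, draw]
FD 3: (4.911,3.694) -> (4.287,0.76) [heading=258, draw]
FD 1: (4.287,0.76) -> (4.079,-0.219) [heading=258, draw]
RT 90: heading 258 -> 168
FD 11: (4.079,-0.219) -> (-6.681,2.069) [heading=168, draw]
LT 120: heading 168 -> 288
RT 180: heading 288 -> 108
LT 30: heading 108 -> 138
PD: pen down
FD 13: (-6.681,2.069) -> (-16.341,10.767) [heading=138, draw]
BK 18: (-16.341,10.767) -> (-2.965,-1.277) [heading=138, draw]
Final: pos=(-2.965,-1.277), heading=138, 8 segment(s) drawn

Segment lengths:
  seg 1: (-6,-10) -> (2,-10), length = 8
  seg 2: (2,-10) -> (5.742,7.607), length = 18
  seg 3: (5.742,7.607) -> (4.911,3.694), length = 4
  seg 4: (4.911,3.694) -> (4.287,0.76), length = 3
  seg 5: (4.287,0.76) -> (4.079,-0.219), length = 1
  seg 6: (4.079,-0.219) -> (-6.681,2.069), length = 11
  seg 7: (-6.681,2.069) -> (-16.341,10.767), length = 13
  seg 8: (-16.341,10.767) -> (-2.965,-1.277), length = 18
Total = 76

Answer: 76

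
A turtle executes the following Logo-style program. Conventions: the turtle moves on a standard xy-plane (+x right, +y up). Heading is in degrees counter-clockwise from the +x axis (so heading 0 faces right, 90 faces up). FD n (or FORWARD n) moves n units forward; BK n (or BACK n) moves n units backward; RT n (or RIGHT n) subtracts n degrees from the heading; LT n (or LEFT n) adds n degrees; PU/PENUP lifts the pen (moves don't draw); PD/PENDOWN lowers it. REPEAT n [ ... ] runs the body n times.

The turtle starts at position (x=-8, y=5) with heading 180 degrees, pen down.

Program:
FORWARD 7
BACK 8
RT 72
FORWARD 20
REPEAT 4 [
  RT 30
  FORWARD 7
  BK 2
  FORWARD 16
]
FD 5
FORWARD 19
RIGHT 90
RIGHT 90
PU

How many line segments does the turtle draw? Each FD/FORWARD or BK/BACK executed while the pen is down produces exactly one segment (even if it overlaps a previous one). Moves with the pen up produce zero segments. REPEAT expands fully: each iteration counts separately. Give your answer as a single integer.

Answer: 17

Derivation:
Executing turtle program step by step:
Start: pos=(-8,5), heading=180, pen down
FD 7: (-8,5) -> (-15,5) [heading=180, draw]
BK 8: (-15,5) -> (-7,5) [heading=180, draw]
RT 72: heading 180 -> 108
FD 20: (-7,5) -> (-13.18,24.021) [heading=108, draw]
REPEAT 4 [
  -- iteration 1/4 --
  RT 30: heading 108 -> 78
  FD 7: (-13.18,24.021) -> (-11.725,30.868) [heading=78, draw]
  BK 2: (-11.725,30.868) -> (-12.141,28.912) [heading=78, draw]
  FD 16: (-12.141,28.912) -> (-8.814,44.562) [heading=78, draw]
  -- iteration 2/4 --
  RT 30: heading 78 -> 48
  FD 7: (-8.814,44.562) -> (-4.13,49.764) [heading=48, draw]
  BK 2: (-4.13,49.764) -> (-5.469,48.278) [heading=48, draw]
  FD 16: (-5.469,48.278) -> (5.238,60.168) [heading=48, draw]
  -- iteration 3/4 --
  RT 30: heading 48 -> 18
  FD 7: (5.238,60.168) -> (11.895,62.331) [heading=18, draw]
  BK 2: (11.895,62.331) -> (9.993,61.713) [heading=18, draw]
  FD 16: (9.993,61.713) -> (25.21,66.658) [heading=18, draw]
  -- iteration 4/4 --
  RT 30: heading 18 -> 348
  FD 7: (25.21,66.658) -> (32.057,65.202) [heading=348, draw]
  BK 2: (32.057,65.202) -> (30.1,65.618) [heading=348, draw]
  FD 16: (30.1,65.618) -> (45.751,62.291) [heading=348, draw]
]
FD 5: (45.751,62.291) -> (50.642,61.252) [heading=348, draw]
FD 19: (50.642,61.252) -> (69.226,57.302) [heading=348, draw]
RT 90: heading 348 -> 258
RT 90: heading 258 -> 168
PU: pen up
Final: pos=(69.226,57.302), heading=168, 17 segment(s) drawn
Segments drawn: 17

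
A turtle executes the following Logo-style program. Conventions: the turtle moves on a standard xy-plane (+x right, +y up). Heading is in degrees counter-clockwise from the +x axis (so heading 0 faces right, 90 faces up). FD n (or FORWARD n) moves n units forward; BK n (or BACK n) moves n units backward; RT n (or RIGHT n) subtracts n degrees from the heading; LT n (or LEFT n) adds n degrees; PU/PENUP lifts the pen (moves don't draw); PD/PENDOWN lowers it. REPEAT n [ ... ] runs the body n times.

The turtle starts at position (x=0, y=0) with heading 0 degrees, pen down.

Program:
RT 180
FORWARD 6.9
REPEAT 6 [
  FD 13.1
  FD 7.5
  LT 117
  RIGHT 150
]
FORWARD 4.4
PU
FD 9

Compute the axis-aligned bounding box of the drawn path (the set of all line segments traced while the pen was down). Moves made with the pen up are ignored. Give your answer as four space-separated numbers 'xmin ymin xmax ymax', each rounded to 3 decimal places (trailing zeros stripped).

Executing turtle program step by step:
Start: pos=(0,0), heading=0, pen down
RT 180: heading 0 -> 180
FD 6.9: (0,0) -> (-6.9,0) [heading=180, draw]
REPEAT 6 [
  -- iteration 1/6 --
  FD 13.1: (-6.9,0) -> (-20,0) [heading=180, draw]
  FD 7.5: (-20,0) -> (-27.5,0) [heading=180, draw]
  LT 117: heading 180 -> 297
  RT 150: heading 297 -> 147
  -- iteration 2/6 --
  FD 13.1: (-27.5,0) -> (-38.487,7.135) [heading=147, draw]
  FD 7.5: (-38.487,7.135) -> (-44.777,11.22) [heading=147, draw]
  LT 117: heading 147 -> 264
  RT 150: heading 264 -> 114
  -- iteration 3/6 --
  FD 13.1: (-44.777,11.22) -> (-50.105,23.187) [heading=114, draw]
  FD 7.5: (-50.105,23.187) -> (-53.155,30.039) [heading=114, draw]
  LT 117: heading 114 -> 231
  RT 150: heading 231 -> 81
  -- iteration 4/6 --
  FD 13.1: (-53.155,30.039) -> (-51.106,42.977) [heading=81, draw]
  FD 7.5: (-51.106,42.977) -> (-49.933,50.385) [heading=81, draw]
  LT 117: heading 81 -> 198
  RT 150: heading 198 -> 48
  -- iteration 5/6 --
  FD 13.1: (-49.933,50.385) -> (-41.167,60.12) [heading=48, draw]
  FD 7.5: (-41.167,60.12) -> (-36.149,65.694) [heading=48, draw]
  LT 117: heading 48 -> 165
  RT 150: heading 165 -> 15
  -- iteration 6/6 --
  FD 13.1: (-36.149,65.694) -> (-23.495,69.084) [heading=15, draw]
  FD 7.5: (-23.495,69.084) -> (-16.251,71.025) [heading=15, draw]
  LT 117: heading 15 -> 132
  RT 150: heading 132 -> 342
]
FD 4.4: (-16.251,71.025) -> (-12.066,69.666) [heading=342, draw]
PU: pen up
FD 9: (-12.066,69.666) -> (-3.507,66.885) [heading=342, move]
Final: pos=(-3.507,66.885), heading=342, 14 segment(s) drawn

Segment endpoints: x in {-53.155, -51.106, -50.105, -49.933, -44.777, -41.167, -38.487, -36.149, -27.5, -23.495, -20, -16.251, -12.066, -6.9, 0}, y in {0, 0, 0, 0, 7.135, 11.22, 23.187, 30.039, 42.977, 50.385, 60.12, 65.694, 69.084, 69.666, 71.025}
xmin=-53.155, ymin=0, xmax=0, ymax=71.025

Answer: -53.155 0 0 71.025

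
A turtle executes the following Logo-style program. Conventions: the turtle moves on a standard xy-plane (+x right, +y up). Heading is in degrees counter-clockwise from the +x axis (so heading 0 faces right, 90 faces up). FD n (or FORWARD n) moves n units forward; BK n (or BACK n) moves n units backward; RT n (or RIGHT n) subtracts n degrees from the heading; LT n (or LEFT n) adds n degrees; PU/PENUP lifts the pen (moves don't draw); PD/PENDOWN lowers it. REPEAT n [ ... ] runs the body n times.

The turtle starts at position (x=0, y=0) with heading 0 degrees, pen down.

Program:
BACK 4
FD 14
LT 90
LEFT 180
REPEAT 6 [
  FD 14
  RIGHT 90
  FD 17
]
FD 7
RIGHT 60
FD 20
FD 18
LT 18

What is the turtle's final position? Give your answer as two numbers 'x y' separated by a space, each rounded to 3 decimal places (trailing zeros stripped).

Executing turtle program step by step:
Start: pos=(0,0), heading=0, pen down
BK 4: (0,0) -> (-4,0) [heading=0, draw]
FD 14: (-4,0) -> (10,0) [heading=0, draw]
LT 90: heading 0 -> 90
LT 180: heading 90 -> 270
REPEAT 6 [
  -- iteration 1/6 --
  FD 14: (10,0) -> (10,-14) [heading=270, draw]
  RT 90: heading 270 -> 180
  FD 17: (10,-14) -> (-7,-14) [heading=180, draw]
  -- iteration 2/6 --
  FD 14: (-7,-14) -> (-21,-14) [heading=180, draw]
  RT 90: heading 180 -> 90
  FD 17: (-21,-14) -> (-21,3) [heading=90, draw]
  -- iteration 3/6 --
  FD 14: (-21,3) -> (-21,17) [heading=90, draw]
  RT 90: heading 90 -> 0
  FD 17: (-21,17) -> (-4,17) [heading=0, draw]
  -- iteration 4/6 --
  FD 14: (-4,17) -> (10,17) [heading=0, draw]
  RT 90: heading 0 -> 270
  FD 17: (10,17) -> (10,0) [heading=270, draw]
  -- iteration 5/6 --
  FD 14: (10,0) -> (10,-14) [heading=270, draw]
  RT 90: heading 270 -> 180
  FD 17: (10,-14) -> (-7,-14) [heading=180, draw]
  -- iteration 6/6 --
  FD 14: (-7,-14) -> (-21,-14) [heading=180, draw]
  RT 90: heading 180 -> 90
  FD 17: (-21,-14) -> (-21,3) [heading=90, draw]
]
FD 7: (-21,3) -> (-21,10) [heading=90, draw]
RT 60: heading 90 -> 30
FD 20: (-21,10) -> (-3.679,20) [heading=30, draw]
FD 18: (-3.679,20) -> (11.909,29) [heading=30, draw]
LT 18: heading 30 -> 48
Final: pos=(11.909,29), heading=48, 17 segment(s) drawn

Answer: 11.909 29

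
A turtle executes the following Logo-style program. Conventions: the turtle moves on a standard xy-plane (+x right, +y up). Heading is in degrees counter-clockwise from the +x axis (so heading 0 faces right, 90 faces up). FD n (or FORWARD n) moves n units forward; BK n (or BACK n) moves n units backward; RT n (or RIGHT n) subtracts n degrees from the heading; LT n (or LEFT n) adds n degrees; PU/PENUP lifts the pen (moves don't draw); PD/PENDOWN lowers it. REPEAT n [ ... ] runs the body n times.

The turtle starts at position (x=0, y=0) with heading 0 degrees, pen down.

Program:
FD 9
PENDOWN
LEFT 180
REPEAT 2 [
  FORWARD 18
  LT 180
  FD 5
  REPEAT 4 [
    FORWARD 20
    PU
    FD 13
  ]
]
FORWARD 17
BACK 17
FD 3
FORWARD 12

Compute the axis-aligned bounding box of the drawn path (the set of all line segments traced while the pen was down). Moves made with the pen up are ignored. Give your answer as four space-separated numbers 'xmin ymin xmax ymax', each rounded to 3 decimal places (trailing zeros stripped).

Executing turtle program step by step:
Start: pos=(0,0), heading=0, pen down
FD 9: (0,0) -> (9,0) [heading=0, draw]
PD: pen down
LT 180: heading 0 -> 180
REPEAT 2 [
  -- iteration 1/2 --
  FD 18: (9,0) -> (-9,0) [heading=180, draw]
  LT 180: heading 180 -> 0
  FD 5: (-9,0) -> (-4,0) [heading=0, draw]
  REPEAT 4 [
    -- iteration 1/4 --
    FD 20: (-4,0) -> (16,0) [heading=0, draw]
    PU: pen up
    FD 13: (16,0) -> (29,0) [heading=0, move]
    -- iteration 2/4 --
    FD 20: (29,0) -> (49,0) [heading=0, move]
    PU: pen up
    FD 13: (49,0) -> (62,0) [heading=0, move]
    -- iteration 3/4 --
    FD 20: (62,0) -> (82,0) [heading=0, move]
    PU: pen up
    FD 13: (82,0) -> (95,0) [heading=0, move]
    -- iteration 4/4 --
    FD 20: (95,0) -> (115,0) [heading=0, move]
    PU: pen up
    FD 13: (115,0) -> (128,0) [heading=0, move]
  ]
  -- iteration 2/2 --
  FD 18: (128,0) -> (146,0) [heading=0, move]
  LT 180: heading 0 -> 180
  FD 5: (146,0) -> (141,0) [heading=180, move]
  REPEAT 4 [
    -- iteration 1/4 --
    FD 20: (141,0) -> (121,0) [heading=180, move]
    PU: pen up
    FD 13: (121,0) -> (108,0) [heading=180, move]
    -- iteration 2/4 --
    FD 20: (108,0) -> (88,0) [heading=180, move]
    PU: pen up
    FD 13: (88,0) -> (75,0) [heading=180, move]
    -- iteration 3/4 --
    FD 20: (75,0) -> (55,0) [heading=180, move]
    PU: pen up
    FD 13: (55,0) -> (42,0) [heading=180, move]
    -- iteration 4/4 --
    FD 20: (42,0) -> (22,0) [heading=180, move]
    PU: pen up
    FD 13: (22,0) -> (9,0) [heading=180, move]
  ]
]
FD 17: (9,0) -> (-8,0) [heading=180, move]
BK 17: (-8,0) -> (9,0) [heading=180, move]
FD 3: (9,0) -> (6,0) [heading=180, move]
FD 12: (6,0) -> (-6,0) [heading=180, move]
Final: pos=(-6,0), heading=180, 4 segment(s) drawn

Segment endpoints: x in {-9, -4, 0, 9, 16}, y in {0, 0, 0, 0}
xmin=-9, ymin=0, xmax=16, ymax=0

Answer: -9 0 16 0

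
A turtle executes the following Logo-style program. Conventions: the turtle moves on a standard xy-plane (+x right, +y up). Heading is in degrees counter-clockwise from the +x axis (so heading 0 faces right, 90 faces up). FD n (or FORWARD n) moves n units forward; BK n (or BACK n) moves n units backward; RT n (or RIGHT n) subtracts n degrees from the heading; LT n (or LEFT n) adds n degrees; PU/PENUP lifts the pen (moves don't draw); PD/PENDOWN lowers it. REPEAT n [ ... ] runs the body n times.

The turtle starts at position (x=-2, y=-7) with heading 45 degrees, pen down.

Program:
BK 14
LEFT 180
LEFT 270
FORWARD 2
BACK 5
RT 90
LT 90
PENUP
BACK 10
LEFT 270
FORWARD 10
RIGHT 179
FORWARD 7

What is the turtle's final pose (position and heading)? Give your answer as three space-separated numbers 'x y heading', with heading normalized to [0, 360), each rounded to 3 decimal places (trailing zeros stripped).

Answer: -0.499 -24.056 226

Derivation:
Executing turtle program step by step:
Start: pos=(-2,-7), heading=45, pen down
BK 14: (-2,-7) -> (-11.899,-16.899) [heading=45, draw]
LT 180: heading 45 -> 225
LT 270: heading 225 -> 135
FD 2: (-11.899,-16.899) -> (-13.314,-15.485) [heading=135, draw]
BK 5: (-13.314,-15.485) -> (-9.778,-19.021) [heading=135, draw]
RT 90: heading 135 -> 45
LT 90: heading 45 -> 135
PU: pen up
BK 10: (-9.778,-19.021) -> (-2.707,-26.092) [heading=135, move]
LT 270: heading 135 -> 45
FD 10: (-2.707,-26.092) -> (4.364,-19.021) [heading=45, move]
RT 179: heading 45 -> 226
FD 7: (4.364,-19.021) -> (-0.499,-24.056) [heading=226, move]
Final: pos=(-0.499,-24.056), heading=226, 3 segment(s) drawn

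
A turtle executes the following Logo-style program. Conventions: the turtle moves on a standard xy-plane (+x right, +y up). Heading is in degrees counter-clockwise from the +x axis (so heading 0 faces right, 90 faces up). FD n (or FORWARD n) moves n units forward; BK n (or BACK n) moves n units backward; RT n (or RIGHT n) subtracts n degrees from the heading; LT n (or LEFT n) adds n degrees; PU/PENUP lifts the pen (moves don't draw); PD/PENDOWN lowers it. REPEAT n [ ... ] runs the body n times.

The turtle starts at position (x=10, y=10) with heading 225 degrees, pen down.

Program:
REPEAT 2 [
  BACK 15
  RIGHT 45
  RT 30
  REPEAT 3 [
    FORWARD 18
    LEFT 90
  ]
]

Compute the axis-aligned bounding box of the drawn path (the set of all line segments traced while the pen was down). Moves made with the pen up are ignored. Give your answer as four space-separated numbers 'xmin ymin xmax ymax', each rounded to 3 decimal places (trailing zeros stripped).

Executing turtle program step by step:
Start: pos=(10,10), heading=225, pen down
REPEAT 2 [
  -- iteration 1/2 --
  BK 15: (10,10) -> (20.607,20.607) [heading=225, draw]
  RT 45: heading 225 -> 180
  RT 30: heading 180 -> 150
  REPEAT 3 [
    -- iteration 1/3 --
    FD 18: (20.607,20.607) -> (5.018,29.607) [heading=150, draw]
    LT 90: heading 150 -> 240
    -- iteration 2/3 --
    FD 18: (5.018,29.607) -> (-3.982,14.018) [heading=240, draw]
    LT 90: heading 240 -> 330
    -- iteration 3/3 --
    FD 18: (-3.982,14.018) -> (11.607,5.018) [heading=330, draw]
    LT 90: heading 330 -> 60
  ]
  -- iteration 2/2 --
  BK 15: (11.607,5.018) -> (4.107,-7.972) [heading=60, draw]
  RT 45: heading 60 -> 15
  RT 30: heading 15 -> 345
  REPEAT 3 [
    -- iteration 1/3 --
    FD 18: (4.107,-7.972) -> (21.493,-12.631) [heading=345, draw]
    LT 90: heading 345 -> 75
    -- iteration 2/3 --
    FD 18: (21.493,-12.631) -> (26.152,4.756) [heading=75, draw]
    LT 90: heading 75 -> 165
    -- iteration 3/3 --
    FD 18: (26.152,4.756) -> (8.765,9.414) [heading=165, draw]
    LT 90: heading 165 -> 255
  ]
]
Final: pos=(8.765,9.414), heading=255, 8 segment(s) drawn

Segment endpoints: x in {-3.982, 4.107, 5.018, 8.765, 10, 11.607, 20.607, 21.493, 26.152}, y in {-12.631, -7.972, 4.756, 5.018, 9.414, 10, 14.018, 20.607, 29.607}
xmin=-3.982, ymin=-12.631, xmax=26.152, ymax=29.607

Answer: -3.982 -12.631 26.152 29.607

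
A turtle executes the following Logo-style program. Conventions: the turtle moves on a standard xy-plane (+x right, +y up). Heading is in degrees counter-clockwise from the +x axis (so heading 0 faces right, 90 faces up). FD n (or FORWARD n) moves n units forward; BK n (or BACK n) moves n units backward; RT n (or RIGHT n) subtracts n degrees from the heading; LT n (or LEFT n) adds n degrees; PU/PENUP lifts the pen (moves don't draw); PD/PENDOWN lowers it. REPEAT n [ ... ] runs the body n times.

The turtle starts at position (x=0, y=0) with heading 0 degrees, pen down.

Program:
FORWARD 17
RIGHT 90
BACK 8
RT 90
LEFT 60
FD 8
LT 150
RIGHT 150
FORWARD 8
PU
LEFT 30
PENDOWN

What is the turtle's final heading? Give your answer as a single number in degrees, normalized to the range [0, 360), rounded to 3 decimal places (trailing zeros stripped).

Answer: 270

Derivation:
Executing turtle program step by step:
Start: pos=(0,0), heading=0, pen down
FD 17: (0,0) -> (17,0) [heading=0, draw]
RT 90: heading 0 -> 270
BK 8: (17,0) -> (17,8) [heading=270, draw]
RT 90: heading 270 -> 180
LT 60: heading 180 -> 240
FD 8: (17,8) -> (13,1.072) [heading=240, draw]
LT 150: heading 240 -> 30
RT 150: heading 30 -> 240
FD 8: (13,1.072) -> (9,-5.856) [heading=240, draw]
PU: pen up
LT 30: heading 240 -> 270
PD: pen down
Final: pos=(9,-5.856), heading=270, 4 segment(s) drawn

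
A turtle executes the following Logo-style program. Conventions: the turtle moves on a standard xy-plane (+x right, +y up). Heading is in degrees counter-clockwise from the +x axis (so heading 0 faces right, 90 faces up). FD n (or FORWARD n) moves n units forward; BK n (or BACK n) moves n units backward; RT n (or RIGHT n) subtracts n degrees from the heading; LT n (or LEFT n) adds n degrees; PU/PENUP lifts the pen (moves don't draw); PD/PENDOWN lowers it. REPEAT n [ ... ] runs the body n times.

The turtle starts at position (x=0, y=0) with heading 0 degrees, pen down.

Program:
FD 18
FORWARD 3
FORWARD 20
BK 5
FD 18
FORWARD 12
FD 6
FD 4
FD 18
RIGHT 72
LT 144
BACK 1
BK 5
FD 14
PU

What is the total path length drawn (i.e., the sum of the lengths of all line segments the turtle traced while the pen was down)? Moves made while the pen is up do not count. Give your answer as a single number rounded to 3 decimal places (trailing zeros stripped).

Answer: 124

Derivation:
Executing turtle program step by step:
Start: pos=(0,0), heading=0, pen down
FD 18: (0,0) -> (18,0) [heading=0, draw]
FD 3: (18,0) -> (21,0) [heading=0, draw]
FD 20: (21,0) -> (41,0) [heading=0, draw]
BK 5: (41,0) -> (36,0) [heading=0, draw]
FD 18: (36,0) -> (54,0) [heading=0, draw]
FD 12: (54,0) -> (66,0) [heading=0, draw]
FD 6: (66,0) -> (72,0) [heading=0, draw]
FD 4: (72,0) -> (76,0) [heading=0, draw]
FD 18: (76,0) -> (94,0) [heading=0, draw]
RT 72: heading 0 -> 288
LT 144: heading 288 -> 72
BK 1: (94,0) -> (93.691,-0.951) [heading=72, draw]
BK 5: (93.691,-0.951) -> (92.146,-5.706) [heading=72, draw]
FD 14: (92.146,-5.706) -> (96.472,7.608) [heading=72, draw]
PU: pen up
Final: pos=(96.472,7.608), heading=72, 12 segment(s) drawn

Segment lengths:
  seg 1: (0,0) -> (18,0), length = 18
  seg 2: (18,0) -> (21,0), length = 3
  seg 3: (21,0) -> (41,0), length = 20
  seg 4: (41,0) -> (36,0), length = 5
  seg 5: (36,0) -> (54,0), length = 18
  seg 6: (54,0) -> (66,0), length = 12
  seg 7: (66,0) -> (72,0), length = 6
  seg 8: (72,0) -> (76,0), length = 4
  seg 9: (76,0) -> (94,0), length = 18
  seg 10: (94,0) -> (93.691,-0.951), length = 1
  seg 11: (93.691,-0.951) -> (92.146,-5.706), length = 5
  seg 12: (92.146,-5.706) -> (96.472,7.608), length = 14
Total = 124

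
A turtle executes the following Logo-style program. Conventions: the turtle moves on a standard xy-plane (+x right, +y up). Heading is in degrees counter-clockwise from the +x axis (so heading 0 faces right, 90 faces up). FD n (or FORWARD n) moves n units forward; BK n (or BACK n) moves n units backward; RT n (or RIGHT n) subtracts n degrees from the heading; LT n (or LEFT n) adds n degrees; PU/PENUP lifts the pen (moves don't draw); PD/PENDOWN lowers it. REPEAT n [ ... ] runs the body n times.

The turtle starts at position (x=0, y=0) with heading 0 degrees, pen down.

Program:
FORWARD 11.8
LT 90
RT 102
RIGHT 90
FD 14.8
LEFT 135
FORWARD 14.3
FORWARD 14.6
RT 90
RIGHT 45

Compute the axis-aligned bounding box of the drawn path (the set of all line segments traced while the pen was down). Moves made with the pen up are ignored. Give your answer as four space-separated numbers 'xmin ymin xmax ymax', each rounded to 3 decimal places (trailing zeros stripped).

Executing turtle program step by step:
Start: pos=(0,0), heading=0, pen down
FD 11.8: (0,0) -> (11.8,0) [heading=0, draw]
LT 90: heading 0 -> 90
RT 102: heading 90 -> 348
RT 90: heading 348 -> 258
FD 14.8: (11.8,0) -> (8.723,-14.477) [heading=258, draw]
LT 135: heading 258 -> 33
FD 14.3: (8.723,-14.477) -> (20.716,-6.688) [heading=33, draw]
FD 14.6: (20.716,-6.688) -> (32.96,1.263) [heading=33, draw]
RT 90: heading 33 -> 303
RT 45: heading 303 -> 258
Final: pos=(32.96,1.263), heading=258, 4 segment(s) drawn

Segment endpoints: x in {0, 8.723, 11.8, 20.716, 32.96}, y in {-14.477, -6.688, 0, 1.263}
xmin=0, ymin=-14.477, xmax=32.96, ymax=1.263

Answer: 0 -14.477 32.96 1.263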